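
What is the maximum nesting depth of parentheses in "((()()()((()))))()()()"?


Input: "((()()()((()))))()()()"
Tracking depth:
  Position 0 '(': depth becomes 1
  Position 1 '(': depth becomes 2
  Position 2 '(': depth becomes 3
  Position 3 ')': depth becomes 2
  Position 4 '(': depth becomes 3
  Position 5 ')': depth becomes 2
  Position 6 '(': depth becomes 3
  Position 7 ')': depth becomes 2
  Position 8 '(': depth becomes 3
  Position 9 '(': depth becomes 4
  Position 10 '(': depth becomes 5
  Position 11 ')': depth becomes 4
  Position 12 ')': depth becomes 3
  Position 13 ')': depth becomes 2
  Position 14 ')': depth becomes 1
  Position 15 ')': depth becomes 0
  Position 16 '(': depth becomes 1
  Position 17 ')': depth becomes 0
  Position 18 '(': depth becomes 1
  Position 19 ')': depth becomes 0
  Position 20 '(': depth becomes 1
  Position 21 ')': depth becomes 0
Maximum depth reached: 5

5


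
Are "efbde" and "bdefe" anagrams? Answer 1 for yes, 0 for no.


Strings: "efbde", "bdefe"
Sorted first:  bdeef
Sorted second: bdeef
Sorted forms match => anagrams

1


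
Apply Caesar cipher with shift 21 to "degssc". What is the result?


Caesar cipher: shift "degssc" by 21
  'd' (pos 3) + 21 = pos 24 = 'y'
  'e' (pos 4) + 21 = pos 25 = 'z'
  'g' (pos 6) + 21 = pos 1 = 'b'
  's' (pos 18) + 21 = pos 13 = 'n'
  's' (pos 18) + 21 = pos 13 = 'n'
  'c' (pos 2) + 21 = pos 23 = 'x'
Result: yzbnnx

yzbnnx


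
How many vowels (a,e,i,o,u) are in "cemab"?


Input: cemab
Checking each character:
  'c' at position 0: consonant
  'e' at position 1: vowel (running total: 1)
  'm' at position 2: consonant
  'a' at position 3: vowel (running total: 2)
  'b' at position 4: consonant
Total vowels: 2

2


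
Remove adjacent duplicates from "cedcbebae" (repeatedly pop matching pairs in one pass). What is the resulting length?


Input: cedcbebae
Stack-based adjacent duplicate removal:
  Read 'c': push. Stack: c
  Read 'e': push. Stack: ce
  Read 'd': push. Stack: ced
  Read 'c': push. Stack: cedc
  Read 'b': push. Stack: cedcb
  Read 'e': push. Stack: cedcbe
  Read 'b': push. Stack: cedcbeb
  Read 'a': push. Stack: cedcbeba
  Read 'e': push. Stack: cedcbebae
Final stack: "cedcbebae" (length 9)

9


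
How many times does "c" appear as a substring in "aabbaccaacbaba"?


Searching for "c" in "aabbaccaacbaba"
Scanning each position:
  Position 0: "a" => no
  Position 1: "a" => no
  Position 2: "b" => no
  Position 3: "b" => no
  Position 4: "a" => no
  Position 5: "c" => MATCH
  Position 6: "c" => MATCH
  Position 7: "a" => no
  Position 8: "a" => no
  Position 9: "c" => MATCH
  Position 10: "b" => no
  Position 11: "a" => no
  Position 12: "b" => no
  Position 13: "a" => no
Total occurrences: 3

3


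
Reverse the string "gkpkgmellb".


Input: gkpkgmellb
Reading characters right to left:
  Position 9: 'b'
  Position 8: 'l'
  Position 7: 'l'
  Position 6: 'e'
  Position 5: 'm'
  Position 4: 'g'
  Position 3: 'k'
  Position 2: 'p'
  Position 1: 'k'
  Position 0: 'g'
Reversed: bllemgkpkg

bllemgkpkg


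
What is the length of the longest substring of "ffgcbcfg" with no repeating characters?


Input: "ffgcbcfg"
Sliding window (track last position of each char):
  Position 0 ('f'): window [0,0] length 1 -- new best
  Position 1 ('f'): repeat (last at 0), move window start to 1
  Position 1 ('f'): window [1,1] length 1
  Position 2 ('g'): window [1,2] length 2 -- new best
  Position 3 ('c'): window [1,3] length 3 -- new best
  Position 4 ('b'): window [1,4] length 4 -- new best
  Position 5 ('c'): repeat (last at 3), move window start to 4
  Position 5 ('c'): window [4,5] length 2
  Position 6 ('f'): window [4,6] length 3
  Position 7 ('g'): window [4,7] length 4
Longest substring with no repeats: "fgcb" with length 4

4


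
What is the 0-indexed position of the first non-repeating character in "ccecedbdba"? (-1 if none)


Input: ccecedbdba
Character frequencies:
  'a': 1
  'b': 2
  'c': 3
  'd': 2
  'e': 2
Scanning left to right for freq == 1:
  Position 0 ('c'): freq=3, skip
  Position 1 ('c'): freq=3, skip
  Position 2 ('e'): freq=2, skip
  Position 3 ('c'): freq=3, skip
  Position 4 ('e'): freq=2, skip
  Position 5 ('d'): freq=2, skip
  Position 6 ('b'): freq=2, skip
  Position 7 ('d'): freq=2, skip
  Position 8 ('b'): freq=2, skip
  Position 9 ('a'): unique! => answer = 9

9


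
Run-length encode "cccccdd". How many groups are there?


Input: cccccdd
Scanning for consecutive runs:
  Group 1: 'c' x 5 (positions 0-4)
  Group 2: 'd' x 2 (positions 5-6)
Total groups: 2

2


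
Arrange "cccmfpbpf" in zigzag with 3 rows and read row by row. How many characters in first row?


Zigzag "cccmfpbpf" into 3 rows:
Placing characters:
  'c' => row 0
  'c' => row 1
  'c' => row 2
  'm' => row 1
  'f' => row 0
  'p' => row 1
  'b' => row 2
  'p' => row 1
  'f' => row 0
Rows:
  Row 0: "cff"
  Row 1: "cmpp"
  Row 2: "cb"
First row length: 3

3


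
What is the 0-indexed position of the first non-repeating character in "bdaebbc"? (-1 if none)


Input: bdaebbc
Character frequencies:
  'a': 1
  'b': 3
  'c': 1
  'd': 1
  'e': 1
Scanning left to right for freq == 1:
  Position 0 ('b'): freq=3, skip
  Position 1 ('d'): unique! => answer = 1

1


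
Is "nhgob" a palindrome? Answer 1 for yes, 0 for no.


Input: nhgob
Reversed: boghn
  Compare pos 0 ('n') with pos 4 ('b'): MISMATCH
  Compare pos 1 ('h') with pos 3 ('o'): MISMATCH
Result: not a palindrome

0


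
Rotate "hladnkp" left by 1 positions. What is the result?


Input: "hladnkp", rotate left by 1
First 1 characters: "h"
Remaining characters: "ladnkp"
Concatenate remaining + first: "ladnkp" + "h" = "ladnkph"

ladnkph


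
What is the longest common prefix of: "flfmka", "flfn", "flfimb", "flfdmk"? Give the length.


Words: flfmka, flfn, flfimb, flfdmk
  Position 0: all 'f' => match
  Position 1: all 'l' => match
  Position 2: all 'f' => match
  Position 3: ('m', 'n', 'i', 'd') => mismatch, stop
LCP = "flf" (length 3)

3


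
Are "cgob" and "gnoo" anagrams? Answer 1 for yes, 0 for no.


Strings: "cgob", "gnoo"
Sorted first:  bcgo
Sorted second: gnoo
Differ at position 0: 'b' vs 'g' => not anagrams

0


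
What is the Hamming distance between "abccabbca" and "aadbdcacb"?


Comparing "abccabbca" and "aadbdcacb" position by position:
  Position 0: 'a' vs 'a' => same
  Position 1: 'b' vs 'a' => differ
  Position 2: 'c' vs 'd' => differ
  Position 3: 'c' vs 'b' => differ
  Position 4: 'a' vs 'd' => differ
  Position 5: 'b' vs 'c' => differ
  Position 6: 'b' vs 'a' => differ
  Position 7: 'c' vs 'c' => same
  Position 8: 'a' vs 'b' => differ
Total differences (Hamming distance): 7

7


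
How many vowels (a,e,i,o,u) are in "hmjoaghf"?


Input: hmjoaghf
Checking each character:
  'h' at position 0: consonant
  'm' at position 1: consonant
  'j' at position 2: consonant
  'o' at position 3: vowel (running total: 1)
  'a' at position 4: vowel (running total: 2)
  'g' at position 5: consonant
  'h' at position 6: consonant
  'f' at position 7: consonant
Total vowels: 2

2


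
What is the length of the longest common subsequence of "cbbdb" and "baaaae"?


LCS of "cbbdb" and "baaaae"
DP table:
           b    a    a    a    a    e
      0    0    0    0    0    0    0
  c   0    0    0    0    0    0    0
  b   0    1    1    1    1    1    1
  b   0    1    1    1    1    1    1
  d   0    1    1    1    1    1    1
  b   0    1    1    1    1    1    1
LCS length = dp[5][6] = 1

1


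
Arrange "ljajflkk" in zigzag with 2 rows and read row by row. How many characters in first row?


Zigzag "ljajflkk" into 2 rows:
Placing characters:
  'l' => row 0
  'j' => row 1
  'a' => row 0
  'j' => row 1
  'f' => row 0
  'l' => row 1
  'k' => row 0
  'k' => row 1
Rows:
  Row 0: "lafk"
  Row 1: "jjlk"
First row length: 4

4


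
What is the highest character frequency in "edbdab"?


Input: edbdab
Character counts:
  'a': 1
  'b': 2
  'd': 2
  'e': 1
Maximum frequency: 2

2


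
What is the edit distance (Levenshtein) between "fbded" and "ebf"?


Computing edit distance: "fbded" -> "ebf"
DP table:
           e    b    f
      0    1    2    3
  f   1    1    2    2
  b   2    2    1    2
  d   3    3    2    2
  e   4    3    3    3
  d   5    4    4    4
Edit distance = dp[5][3] = 4

4


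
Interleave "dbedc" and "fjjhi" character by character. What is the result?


Interleaving "dbedc" and "fjjhi":
  Position 0: 'd' from first, 'f' from second => "df"
  Position 1: 'b' from first, 'j' from second => "bj"
  Position 2: 'e' from first, 'j' from second => "ej"
  Position 3: 'd' from first, 'h' from second => "dh"
  Position 4: 'c' from first, 'i' from second => "ci"
Result: dfbjejdhci

dfbjejdhci


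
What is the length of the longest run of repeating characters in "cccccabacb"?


Input: "cccccabacb"
Scanning for longest run:
  Position 1 ('c'): continues run of 'c', length=2
  Position 2 ('c'): continues run of 'c', length=3
  Position 3 ('c'): continues run of 'c', length=4
  Position 4 ('c'): continues run of 'c', length=5
  Position 5 ('a'): new char, reset run to 1
  Position 6 ('b'): new char, reset run to 1
  Position 7 ('a'): new char, reset run to 1
  Position 8 ('c'): new char, reset run to 1
  Position 9 ('b'): new char, reset run to 1
Longest run: 'c' with length 5

5


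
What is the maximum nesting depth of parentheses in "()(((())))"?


Input: "()(((())))"
Tracking depth:
  Position 0 '(': depth becomes 1
  Position 1 ')': depth becomes 0
  Position 2 '(': depth becomes 1
  Position 3 '(': depth becomes 2
  Position 4 '(': depth becomes 3
  Position 5 '(': depth becomes 4
  Position 6 ')': depth becomes 3
  Position 7 ')': depth becomes 2
  Position 8 ')': depth becomes 1
  Position 9 ')': depth becomes 0
Maximum depth reached: 4

4


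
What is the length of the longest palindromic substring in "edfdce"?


Input: "edfdce"
Checking substrings for palindromes:
  [1:4] "dfd" (len 3) => palindrome
Longest palindromic substring: "dfd" with length 3

3


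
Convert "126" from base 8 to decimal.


Input: "126" in base 8
Positional expansion:
  Digit '1' (value 1) x 8^2 = 64
  Digit '2' (value 2) x 8^1 = 16
  Digit '6' (value 6) x 8^0 = 6
Sum = 86

86


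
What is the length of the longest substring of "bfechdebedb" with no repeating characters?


Input: "bfechdebedb"
Sliding window (track last position of each char):
  Position 0 ('b'): window [0,0] length 1 -- new best
  Position 1 ('f'): window [0,1] length 2 -- new best
  Position 2 ('e'): window [0,2] length 3 -- new best
  Position 3 ('c'): window [0,3] length 4 -- new best
  Position 4 ('h'): window [0,4] length 5 -- new best
  Position 5 ('d'): window [0,5] length 6 -- new best
  Position 6 ('e'): repeat (last at 2), move window start to 3
  Position 6 ('e'): window [3,6] length 4
  Position 7 ('b'): window [3,7] length 5
  Position 8 ('e'): repeat (last at 6), move window start to 7
  Position 8 ('e'): window [7,8] length 2
  Position 9 ('d'): window [7,9] length 3
  Position 10 ('b'): repeat (last at 7), move window start to 8
  Position 10 ('b'): window [8,10] length 3
Longest substring with no repeats: "bfechd" with length 6

6


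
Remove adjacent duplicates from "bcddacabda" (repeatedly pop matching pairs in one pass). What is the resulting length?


Input: bcddacabda
Stack-based adjacent duplicate removal:
  Read 'b': push. Stack: b
  Read 'c': push. Stack: bc
  Read 'd': push. Stack: bcd
  Read 'd': matches stack top 'd' => pop. Stack: bc
  Read 'a': push. Stack: bca
  Read 'c': push. Stack: bcac
  Read 'a': push. Stack: bcaca
  Read 'b': push. Stack: bcacab
  Read 'd': push. Stack: bcacabd
  Read 'a': push. Stack: bcacabda
Final stack: "bcacabda" (length 8)

8


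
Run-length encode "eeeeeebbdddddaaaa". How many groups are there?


Input: eeeeeebbdddddaaaa
Scanning for consecutive runs:
  Group 1: 'e' x 6 (positions 0-5)
  Group 2: 'b' x 2 (positions 6-7)
  Group 3: 'd' x 5 (positions 8-12)
  Group 4: 'a' x 4 (positions 13-16)
Total groups: 4

4


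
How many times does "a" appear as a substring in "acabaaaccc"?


Searching for "a" in "acabaaaccc"
Scanning each position:
  Position 0: "a" => MATCH
  Position 1: "c" => no
  Position 2: "a" => MATCH
  Position 3: "b" => no
  Position 4: "a" => MATCH
  Position 5: "a" => MATCH
  Position 6: "a" => MATCH
  Position 7: "c" => no
  Position 8: "c" => no
  Position 9: "c" => no
Total occurrences: 5

5


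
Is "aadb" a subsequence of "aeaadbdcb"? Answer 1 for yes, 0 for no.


Check if "aadb" is a subsequence of "aeaadbdcb"
Greedy scan:
  Position 0 ('a'): matches sub[0] = 'a'
  Position 1 ('e'): no match needed
  Position 2 ('a'): matches sub[1] = 'a'
  Position 3 ('a'): no match needed
  Position 4 ('d'): matches sub[2] = 'd'
  Position 5 ('b'): matches sub[3] = 'b'
  Position 6 ('d'): no match needed
  Position 7 ('c'): no match needed
  Position 8 ('b'): no match needed
All 4 characters matched => is a subsequence

1


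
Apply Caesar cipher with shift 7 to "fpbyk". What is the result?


Caesar cipher: shift "fpbyk" by 7
  'f' (pos 5) + 7 = pos 12 = 'm'
  'p' (pos 15) + 7 = pos 22 = 'w'
  'b' (pos 1) + 7 = pos 8 = 'i'
  'y' (pos 24) + 7 = pos 5 = 'f'
  'k' (pos 10) + 7 = pos 17 = 'r'
Result: mwifr

mwifr


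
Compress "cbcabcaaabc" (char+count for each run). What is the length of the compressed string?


Input: cbcabcaaabc
Runs:
  'c' x 1 => "c1"
  'b' x 1 => "b1"
  'c' x 1 => "c1"
  'a' x 1 => "a1"
  'b' x 1 => "b1"
  'c' x 1 => "c1"
  'a' x 3 => "a3"
  'b' x 1 => "b1"
  'c' x 1 => "c1"
Compressed: "c1b1c1a1b1c1a3b1c1"
Compressed length: 18

18


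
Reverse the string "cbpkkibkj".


Input: cbpkkibkj
Reading characters right to left:
  Position 8: 'j'
  Position 7: 'k'
  Position 6: 'b'
  Position 5: 'i'
  Position 4: 'k'
  Position 3: 'k'
  Position 2: 'p'
  Position 1: 'b'
  Position 0: 'c'
Reversed: jkbikkpbc

jkbikkpbc


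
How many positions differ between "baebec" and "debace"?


Comparing "baebec" and "debace" position by position:
  Position 0: 'b' vs 'd' => DIFFER
  Position 1: 'a' vs 'e' => DIFFER
  Position 2: 'e' vs 'b' => DIFFER
  Position 3: 'b' vs 'a' => DIFFER
  Position 4: 'e' vs 'c' => DIFFER
  Position 5: 'c' vs 'e' => DIFFER
Positions that differ: 6

6


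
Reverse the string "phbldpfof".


Input: phbldpfof
Reading characters right to left:
  Position 8: 'f'
  Position 7: 'o'
  Position 6: 'f'
  Position 5: 'p'
  Position 4: 'd'
  Position 3: 'l'
  Position 2: 'b'
  Position 1: 'h'
  Position 0: 'p'
Reversed: fofpdlbhp

fofpdlbhp


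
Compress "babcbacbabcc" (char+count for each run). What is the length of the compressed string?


Input: babcbacbabcc
Runs:
  'b' x 1 => "b1"
  'a' x 1 => "a1"
  'b' x 1 => "b1"
  'c' x 1 => "c1"
  'b' x 1 => "b1"
  'a' x 1 => "a1"
  'c' x 1 => "c1"
  'b' x 1 => "b1"
  'a' x 1 => "a1"
  'b' x 1 => "b1"
  'c' x 2 => "c2"
Compressed: "b1a1b1c1b1a1c1b1a1b1c2"
Compressed length: 22

22


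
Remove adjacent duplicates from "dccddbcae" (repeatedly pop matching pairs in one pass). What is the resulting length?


Input: dccddbcae
Stack-based adjacent duplicate removal:
  Read 'd': push. Stack: d
  Read 'c': push. Stack: dc
  Read 'c': matches stack top 'c' => pop. Stack: d
  Read 'd': matches stack top 'd' => pop. Stack: (empty)
  Read 'd': push. Stack: d
  Read 'b': push. Stack: db
  Read 'c': push. Stack: dbc
  Read 'a': push. Stack: dbca
  Read 'e': push. Stack: dbcae
Final stack: "dbcae" (length 5)

5


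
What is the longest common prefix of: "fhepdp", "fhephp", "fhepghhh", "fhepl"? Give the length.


Words: fhepdp, fhephp, fhepghhh, fhepl
  Position 0: all 'f' => match
  Position 1: all 'h' => match
  Position 2: all 'e' => match
  Position 3: all 'p' => match
  Position 4: ('d', 'h', 'g', 'l') => mismatch, stop
LCP = "fhep" (length 4)

4


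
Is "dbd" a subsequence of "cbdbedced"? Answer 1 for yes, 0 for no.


Check if "dbd" is a subsequence of "cbdbedced"
Greedy scan:
  Position 0 ('c'): no match needed
  Position 1 ('b'): no match needed
  Position 2 ('d'): matches sub[0] = 'd'
  Position 3 ('b'): matches sub[1] = 'b'
  Position 4 ('e'): no match needed
  Position 5 ('d'): matches sub[2] = 'd'
  Position 6 ('c'): no match needed
  Position 7 ('e'): no match needed
  Position 8 ('d'): no match needed
All 3 characters matched => is a subsequence

1


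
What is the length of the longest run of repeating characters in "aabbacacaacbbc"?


Input: "aabbacacaacbbc"
Scanning for longest run:
  Position 1 ('a'): continues run of 'a', length=2
  Position 2 ('b'): new char, reset run to 1
  Position 3 ('b'): continues run of 'b', length=2
  Position 4 ('a'): new char, reset run to 1
  Position 5 ('c'): new char, reset run to 1
  Position 6 ('a'): new char, reset run to 1
  Position 7 ('c'): new char, reset run to 1
  Position 8 ('a'): new char, reset run to 1
  Position 9 ('a'): continues run of 'a', length=2
  Position 10 ('c'): new char, reset run to 1
  Position 11 ('b'): new char, reset run to 1
  Position 12 ('b'): continues run of 'b', length=2
  Position 13 ('c'): new char, reset run to 1
Longest run: 'a' with length 2

2


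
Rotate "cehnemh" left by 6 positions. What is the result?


Input: "cehnemh", rotate left by 6
First 6 characters: "cehnem"
Remaining characters: "h"
Concatenate remaining + first: "h" + "cehnem" = "hcehnem"

hcehnem


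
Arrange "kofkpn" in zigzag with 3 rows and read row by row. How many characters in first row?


Zigzag "kofkpn" into 3 rows:
Placing characters:
  'k' => row 0
  'o' => row 1
  'f' => row 2
  'k' => row 1
  'p' => row 0
  'n' => row 1
Rows:
  Row 0: "kp"
  Row 1: "okn"
  Row 2: "f"
First row length: 2

2


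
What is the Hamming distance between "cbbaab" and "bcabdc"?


Comparing "cbbaab" and "bcabdc" position by position:
  Position 0: 'c' vs 'b' => differ
  Position 1: 'b' vs 'c' => differ
  Position 2: 'b' vs 'a' => differ
  Position 3: 'a' vs 'b' => differ
  Position 4: 'a' vs 'd' => differ
  Position 5: 'b' vs 'c' => differ
Total differences (Hamming distance): 6

6


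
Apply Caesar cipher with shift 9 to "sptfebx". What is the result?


Caesar cipher: shift "sptfebx" by 9
  's' (pos 18) + 9 = pos 1 = 'b'
  'p' (pos 15) + 9 = pos 24 = 'y'
  't' (pos 19) + 9 = pos 2 = 'c'
  'f' (pos 5) + 9 = pos 14 = 'o'
  'e' (pos 4) + 9 = pos 13 = 'n'
  'b' (pos 1) + 9 = pos 10 = 'k'
  'x' (pos 23) + 9 = pos 6 = 'g'
Result: byconkg

byconkg


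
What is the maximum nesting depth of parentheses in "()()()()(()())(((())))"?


Input: "()()()()(()())(((())))"
Tracking depth:
  Position 0 '(': depth becomes 1
  Position 1 ')': depth becomes 0
  Position 2 '(': depth becomes 1
  Position 3 ')': depth becomes 0
  Position 4 '(': depth becomes 1
  Position 5 ')': depth becomes 0
  Position 6 '(': depth becomes 1
  Position 7 ')': depth becomes 0
  Position 8 '(': depth becomes 1
  Position 9 '(': depth becomes 2
  Position 10 ')': depth becomes 1
  Position 11 '(': depth becomes 2
  Position 12 ')': depth becomes 1
  Position 13 ')': depth becomes 0
  Position 14 '(': depth becomes 1
  Position 15 '(': depth becomes 2
  Position 16 '(': depth becomes 3
  Position 17 '(': depth becomes 4
  Position 18 ')': depth becomes 3
  Position 19 ')': depth becomes 2
  Position 20 ')': depth becomes 1
  Position 21 ')': depth becomes 0
Maximum depth reached: 4

4


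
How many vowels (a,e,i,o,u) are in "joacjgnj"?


Input: joacjgnj
Checking each character:
  'j' at position 0: consonant
  'o' at position 1: vowel (running total: 1)
  'a' at position 2: vowel (running total: 2)
  'c' at position 3: consonant
  'j' at position 4: consonant
  'g' at position 5: consonant
  'n' at position 6: consonant
  'j' at position 7: consonant
Total vowels: 2

2


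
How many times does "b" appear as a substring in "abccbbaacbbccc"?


Searching for "b" in "abccbbaacbbccc"
Scanning each position:
  Position 0: "a" => no
  Position 1: "b" => MATCH
  Position 2: "c" => no
  Position 3: "c" => no
  Position 4: "b" => MATCH
  Position 5: "b" => MATCH
  Position 6: "a" => no
  Position 7: "a" => no
  Position 8: "c" => no
  Position 9: "b" => MATCH
  Position 10: "b" => MATCH
  Position 11: "c" => no
  Position 12: "c" => no
  Position 13: "c" => no
Total occurrences: 5

5


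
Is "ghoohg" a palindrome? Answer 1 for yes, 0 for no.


Input: ghoohg
Reversed: ghoohg
  Compare pos 0 ('g') with pos 5 ('g'): match
  Compare pos 1 ('h') with pos 4 ('h'): match
  Compare pos 2 ('o') with pos 3 ('o'): match
Result: palindrome

1


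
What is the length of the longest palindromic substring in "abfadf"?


Input: "abfadf"
Checking substrings for palindromes:
  No multi-char palindromic substrings found
Longest palindromic substring: "a" with length 1

1


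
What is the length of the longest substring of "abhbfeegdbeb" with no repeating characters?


Input: "abhbfeegdbeb"
Sliding window (track last position of each char):
  Position 0 ('a'): window [0,0] length 1 -- new best
  Position 1 ('b'): window [0,1] length 2 -- new best
  Position 2 ('h'): window [0,2] length 3 -- new best
  Position 3 ('b'): repeat (last at 1), move window start to 2
  Position 3 ('b'): window [2,3] length 2
  Position 4 ('f'): window [2,4] length 3
  Position 5 ('e'): window [2,5] length 4 -- new best
  Position 6 ('e'): repeat (last at 5), move window start to 6
  Position 6 ('e'): window [6,6] length 1
  Position 7 ('g'): window [6,7] length 2
  Position 8 ('d'): window [6,8] length 3
  Position 9 ('b'): window [6,9] length 4
  Position 10 ('e'): repeat (last at 6), move window start to 7
  Position 10 ('e'): window [7,10] length 4
  Position 11 ('b'): repeat (last at 9), move window start to 10
  Position 11 ('b'): window [10,11] length 2
Longest substring with no repeats: "hbfe" with length 4

4


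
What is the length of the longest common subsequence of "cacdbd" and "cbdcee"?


LCS of "cacdbd" and "cbdcee"
DP table:
           c    b    d    c    e    e
      0    0    0    0    0    0    0
  c   0    1    1    1    1    1    1
  a   0    1    1    1    1    1    1
  c   0    1    1    1    2    2    2
  d   0    1    1    2    2    2    2
  b   0    1    2    2    2    2    2
  d   0    1    2    3    3    3    3
LCS length = dp[6][6] = 3

3


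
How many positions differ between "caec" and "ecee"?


Comparing "caec" and "ecee" position by position:
  Position 0: 'c' vs 'e' => DIFFER
  Position 1: 'a' vs 'c' => DIFFER
  Position 2: 'e' vs 'e' => same
  Position 3: 'c' vs 'e' => DIFFER
Positions that differ: 3

3


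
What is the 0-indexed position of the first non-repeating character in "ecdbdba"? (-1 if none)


Input: ecdbdba
Character frequencies:
  'a': 1
  'b': 2
  'c': 1
  'd': 2
  'e': 1
Scanning left to right for freq == 1:
  Position 0 ('e'): unique! => answer = 0

0


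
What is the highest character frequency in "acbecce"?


Input: acbecce
Character counts:
  'a': 1
  'b': 1
  'c': 3
  'e': 2
Maximum frequency: 3

3


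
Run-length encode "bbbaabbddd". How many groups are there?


Input: bbbaabbddd
Scanning for consecutive runs:
  Group 1: 'b' x 3 (positions 0-2)
  Group 2: 'a' x 2 (positions 3-4)
  Group 3: 'b' x 2 (positions 5-6)
  Group 4: 'd' x 3 (positions 7-9)
Total groups: 4

4


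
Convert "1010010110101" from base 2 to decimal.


Input: "1010010110101" in base 2
Positional expansion:
  Digit '1' (value 1) x 2^12 = 4096
  Digit '0' (value 0) x 2^11 = 0
  Digit '1' (value 1) x 2^10 = 1024
  Digit '0' (value 0) x 2^9 = 0
  Digit '0' (value 0) x 2^8 = 0
  Digit '1' (value 1) x 2^7 = 128
  Digit '0' (value 0) x 2^6 = 0
  Digit '1' (value 1) x 2^5 = 32
  Digit '1' (value 1) x 2^4 = 16
  Digit '0' (value 0) x 2^3 = 0
  Digit '1' (value 1) x 2^2 = 4
  Digit '0' (value 0) x 2^1 = 0
  Digit '1' (value 1) x 2^0 = 1
Sum = 5301

5301


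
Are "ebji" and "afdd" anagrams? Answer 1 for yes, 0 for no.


Strings: "ebji", "afdd"
Sorted first:  beij
Sorted second: addf
Differ at position 0: 'b' vs 'a' => not anagrams

0


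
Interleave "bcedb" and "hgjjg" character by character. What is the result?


Interleaving "bcedb" and "hgjjg":
  Position 0: 'b' from first, 'h' from second => "bh"
  Position 1: 'c' from first, 'g' from second => "cg"
  Position 2: 'e' from first, 'j' from second => "ej"
  Position 3: 'd' from first, 'j' from second => "dj"
  Position 4: 'b' from first, 'g' from second => "bg"
Result: bhcgejdjbg

bhcgejdjbg


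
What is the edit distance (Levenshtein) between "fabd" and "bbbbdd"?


Computing edit distance: "fabd" -> "bbbbdd"
DP table:
           b    b    b    b    d    d
      0    1    2    3    4    5    6
  f   1    1    2    3    4    5    6
  a   2    2    2    3    4    5    6
  b   3    2    2    2    3    4    5
  d   4    3    3    3    3    3    4
Edit distance = dp[4][6] = 4

4


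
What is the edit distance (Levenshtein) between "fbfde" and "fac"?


Computing edit distance: "fbfde" -> "fac"
DP table:
           f    a    c
      0    1    2    3
  f   1    0    1    2
  b   2    1    1    2
  f   3    2    2    2
  d   4    3    3    3
  e   5    4    4    4
Edit distance = dp[5][3] = 4

4


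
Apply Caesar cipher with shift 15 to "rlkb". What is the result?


Caesar cipher: shift "rlkb" by 15
  'r' (pos 17) + 15 = pos 6 = 'g'
  'l' (pos 11) + 15 = pos 0 = 'a'
  'k' (pos 10) + 15 = pos 25 = 'z'
  'b' (pos 1) + 15 = pos 16 = 'q'
Result: gazq

gazq


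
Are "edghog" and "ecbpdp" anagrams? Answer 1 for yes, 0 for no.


Strings: "edghog", "ecbpdp"
Sorted first:  deggho
Sorted second: bcdepp
Differ at position 0: 'd' vs 'b' => not anagrams

0


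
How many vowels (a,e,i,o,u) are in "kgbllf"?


Input: kgbllf
Checking each character:
  'k' at position 0: consonant
  'g' at position 1: consonant
  'b' at position 2: consonant
  'l' at position 3: consonant
  'l' at position 4: consonant
  'f' at position 5: consonant
Total vowels: 0

0


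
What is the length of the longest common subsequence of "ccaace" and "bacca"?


LCS of "ccaace" and "bacca"
DP table:
           b    a    c    c    a
      0    0    0    0    0    0
  c   0    0    0    1    1    1
  c   0    0    0    1    2    2
  a   0    0    1    1    2    3
  a   0    0    1    1    2    3
  c   0    0    1    2    2    3
  e   0    0    1    2    2    3
LCS length = dp[6][5] = 3

3


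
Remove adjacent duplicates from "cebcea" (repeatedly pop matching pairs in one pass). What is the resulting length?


Input: cebcea
Stack-based adjacent duplicate removal:
  Read 'c': push. Stack: c
  Read 'e': push. Stack: ce
  Read 'b': push. Stack: ceb
  Read 'c': push. Stack: cebc
  Read 'e': push. Stack: cebce
  Read 'a': push. Stack: cebcea
Final stack: "cebcea" (length 6)

6


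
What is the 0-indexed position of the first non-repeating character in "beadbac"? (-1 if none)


Input: beadbac
Character frequencies:
  'a': 2
  'b': 2
  'c': 1
  'd': 1
  'e': 1
Scanning left to right for freq == 1:
  Position 0 ('b'): freq=2, skip
  Position 1 ('e'): unique! => answer = 1

1


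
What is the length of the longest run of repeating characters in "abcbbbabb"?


Input: "abcbbbabb"
Scanning for longest run:
  Position 1 ('b'): new char, reset run to 1
  Position 2 ('c'): new char, reset run to 1
  Position 3 ('b'): new char, reset run to 1
  Position 4 ('b'): continues run of 'b', length=2
  Position 5 ('b'): continues run of 'b', length=3
  Position 6 ('a'): new char, reset run to 1
  Position 7 ('b'): new char, reset run to 1
  Position 8 ('b'): continues run of 'b', length=2
Longest run: 'b' with length 3

3


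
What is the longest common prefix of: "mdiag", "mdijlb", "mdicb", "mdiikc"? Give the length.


Words: mdiag, mdijlb, mdicb, mdiikc
  Position 0: all 'm' => match
  Position 1: all 'd' => match
  Position 2: all 'i' => match
  Position 3: ('a', 'j', 'c', 'i') => mismatch, stop
LCP = "mdi" (length 3)

3


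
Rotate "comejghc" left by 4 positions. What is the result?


Input: "comejghc", rotate left by 4
First 4 characters: "come"
Remaining characters: "jghc"
Concatenate remaining + first: "jghc" + "come" = "jghccome"

jghccome


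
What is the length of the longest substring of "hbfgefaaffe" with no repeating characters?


Input: "hbfgefaaffe"
Sliding window (track last position of each char):
  Position 0 ('h'): window [0,0] length 1 -- new best
  Position 1 ('b'): window [0,1] length 2 -- new best
  Position 2 ('f'): window [0,2] length 3 -- new best
  Position 3 ('g'): window [0,3] length 4 -- new best
  Position 4 ('e'): window [0,4] length 5 -- new best
  Position 5 ('f'): repeat (last at 2), move window start to 3
  Position 5 ('f'): window [3,5] length 3
  Position 6 ('a'): window [3,6] length 4
  Position 7 ('a'): repeat (last at 6), move window start to 7
  Position 7 ('a'): window [7,7] length 1
  Position 8 ('f'): window [7,8] length 2
  Position 9 ('f'): repeat (last at 8), move window start to 9
  Position 9 ('f'): window [9,9] length 1
  Position 10 ('e'): window [9,10] length 2
Longest substring with no repeats: "hbfge" with length 5

5


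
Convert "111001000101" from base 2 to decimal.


Input: "111001000101" in base 2
Positional expansion:
  Digit '1' (value 1) x 2^11 = 2048
  Digit '1' (value 1) x 2^10 = 1024
  Digit '1' (value 1) x 2^9 = 512
  Digit '0' (value 0) x 2^8 = 0
  Digit '0' (value 0) x 2^7 = 0
  Digit '1' (value 1) x 2^6 = 64
  Digit '0' (value 0) x 2^5 = 0
  Digit '0' (value 0) x 2^4 = 0
  Digit '0' (value 0) x 2^3 = 0
  Digit '1' (value 1) x 2^2 = 4
  Digit '0' (value 0) x 2^1 = 0
  Digit '1' (value 1) x 2^0 = 1
Sum = 3653

3653


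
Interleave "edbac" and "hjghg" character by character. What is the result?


Interleaving "edbac" and "hjghg":
  Position 0: 'e' from first, 'h' from second => "eh"
  Position 1: 'd' from first, 'j' from second => "dj"
  Position 2: 'b' from first, 'g' from second => "bg"
  Position 3: 'a' from first, 'h' from second => "ah"
  Position 4: 'c' from first, 'g' from second => "cg"
Result: ehdjbgahcg

ehdjbgahcg


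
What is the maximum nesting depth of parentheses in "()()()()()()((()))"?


Input: "()()()()()()((()))"
Tracking depth:
  Position 0 '(': depth becomes 1
  Position 1 ')': depth becomes 0
  Position 2 '(': depth becomes 1
  Position 3 ')': depth becomes 0
  Position 4 '(': depth becomes 1
  Position 5 ')': depth becomes 0
  Position 6 '(': depth becomes 1
  Position 7 ')': depth becomes 0
  Position 8 '(': depth becomes 1
  Position 9 ')': depth becomes 0
  Position 10 '(': depth becomes 1
  Position 11 ')': depth becomes 0
  Position 12 '(': depth becomes 1
  Position 13 '(': depth becomes 2
  Position 14 '(': depth becomes 3
  Position 15 ')': depth becomes 2
  Position 16 ')': depth becomes 1
  Position 17 ')': depth becomes 0
Maximum depth reached: 3

3


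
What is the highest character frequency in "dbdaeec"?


Input: dbdaeec
Character counts:
  'a': 1
  'b': 1
  'c': 1
  'd': 2
  'e': 2
Maximum frequency: 2

2


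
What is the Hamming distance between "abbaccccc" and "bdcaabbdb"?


Comparing "abbaccccc" and "bdcaabbdb" position by position:
  Position 0: 'a' vs 'b' => differ
  Position 1: 'b' vs 'd' => differ
  Position 2: 'b' vs 'c' => differ
  Position 3: 'a' vs 'a' => same
  Position 4: 'c' vs 'a' => differ
  Position 5: 'c' vs 'b' => differ
  Position 6: 'c' vs 'b' => differ
  Position 7: 'c' vs 'd' => differ
  Position 8: 'c' vs 'b' => differ
Total differences (Hamming distance): 8

8


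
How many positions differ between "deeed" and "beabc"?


Comparing "deeed" and "beabc" position by position:
  Position 0: 'd' vs 'b' => DIFFER
  Position 1: 'e' vs 'e' => same
  Position 2: 'e' vs 'a' => DIFFER
  Position 3: 'e' vs 'b' => DIFFER
  Position 4: 'd' vs 'c' => DIFFER
Positions that differ: 4

4


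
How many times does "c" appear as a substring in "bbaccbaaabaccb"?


Searching for "c" in "bbaccbaaabaccb"
Scanning each position:
  Position 0: "b" => no
  Position 1: "b" => no
  Position 2: "a" => no
  Position 3: "c" => MATCH
  Position 4: "c" => MATCH
  Position 5: "b" => no
  Position 6: "a" => no
  Position 7: "a" => no
  Position 8: "a" => no
  Position 9: "b" => no
  Position 10: "a" => no
  Position 11: "c" => MATCH
  Position 12: "c" => MATCH
  Position 13: "b" => no
Total occurrences: 4

4


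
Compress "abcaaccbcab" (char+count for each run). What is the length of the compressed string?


Input: abcaaccbcab
Runs:
  'a' x 1 => "a1"
  'b' x 1 => "b1"
  'c' x 1 => "c1"
  'a' x 2 => "a2"
  'c' x 2 => "c2"
  'b' x 1 => "b1"
  'c' x 1 => "c1"
  'a' x 1 => "a1"
  'b' x 1 => "b1"
Compressed: "a1b1c1a2c2b1c1a1b1"
Compressed length: 18

18


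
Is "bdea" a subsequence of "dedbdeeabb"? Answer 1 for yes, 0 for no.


Check if "bdea" is a subsequence of "dedbdeeabb"
Greedy scan:
  Position 0 ('d'): no match needed
  Position 1 ('e'): no match needed
  Position 2 ('d'): no match needed
  Position 3 ('b'): matches sub[0] = 'b'
  Position 4 ('d'): matches sub[1] = 'd'
  Position 5 ('e'): matches sub[2] = 'e'
  Position 6 ('e'): no match needed
  Position 7 ('a'): matches sub[3] = 'a'
  Position 8 ('b'): no match needed
  Position 9 ('b'): no match needed
All 4 characters matched => is a subsequence

1


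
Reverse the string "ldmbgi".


Input: ldmbgi
Reading characters right to left:
  Position 5: 'i'
  Position 4: 'g'
  Position 3: 'b'
  Position 2: 'm'
  Position 1: 'd'
  Position 0: 'l'
Reversed: igbmdl

igbmdl


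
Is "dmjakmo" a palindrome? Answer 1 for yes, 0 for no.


Input: dmjakmo
Reversed: omkajmd
  Compare pos 0 ('d') with pos 6 ('o'): MISMATCH
  Compare pos 1 ('m') with pos 5 ('m'): match
  Compare pos 2 ('j') with pos 4 ('k'): MISMATCH
Result: not a palindrome

0


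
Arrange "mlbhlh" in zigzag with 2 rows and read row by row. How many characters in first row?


Zigzag "mlbhlh" into 2 rows:
Placing characters:
  'm' => row 0
  'l' => row 1
  'b' => row 0
  'h' => row 1
  'l' => row 0
  'h' => row 1
Rows:
  Row 0: "mbl"
  Row 1: "lhh"
First row length: 3

3


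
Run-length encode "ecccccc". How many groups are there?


Input: ecccccc
Scanning for consecutive runs:
  Group 1: 'e' x 1 (positions 0-0)
  Group 2: 'c' x 6 (positions 1-6)
Total groups: 2

2


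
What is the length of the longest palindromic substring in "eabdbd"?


Input: "eabdbd"
Checking substrings for palindromes:
  [2:5] "bdb" (len 3) => palindrome
  [3:6] "dbd" (len 3) => palindrome
Longest palindromic substring: "bdb" with length 3

3


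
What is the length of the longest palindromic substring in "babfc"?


Input: "babfc"
Checking substrings for palindromes:
  [0:3] "bab" (len 3) => palindrome
Longest palindromic substring: "bab" with length 3

3


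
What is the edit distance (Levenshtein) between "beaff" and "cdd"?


Computing edit distance: "beaff" -> "cdd"
DP table:
           c    d    d
      0    1    2    3
  b   1    1    2    3
  e   2    2    2    3
  a   3    3    3    3
  f   4    4    4    4
  f   5    5    5    5
Edit distance = dp[5][3] = 5

5


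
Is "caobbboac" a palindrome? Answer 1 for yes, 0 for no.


Input: caobbboac
Reversed: caobbboac
  Compare pos 0 ('c') with pos 8 ('c'): match
  Compare pos 1 ('a') with pos 7 ('a'): match
  Compare pos 2 ('o') with pos 6 ('o'): match
  Compare pos 3 ('b') with pos 5 ('b'): match
Result: palindrome

1


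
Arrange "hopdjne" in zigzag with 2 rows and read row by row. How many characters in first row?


Zigzag "hopdjne" into 2 rows:
Placing characters:
  'h' => row 0
  'o' => row 1
  'p' => row 0
  'd' => row 1
  'j' => row 0
  'n' => row 1
  'e' => row 0
Rows:
  Row 0: "hpje"
  Row 1: "odn"
First row length: 4

4


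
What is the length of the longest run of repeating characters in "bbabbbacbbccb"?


Input: "bbabbbacbbccb"
Scanning for longest run:
  Position 1 ('b'): continues run of 'b', length=2
  Position 2 ('a'): new char, reset run to 1
  Position 3 ('b'): new char, reset run to 1
  Position 4 ('b'): continues run of 'b', length=2
  Position 5 ('b'): continues run of 'b', length=3
  Position 6 ('a'): new char, reset run to 1
  Position 7 ('c'): new char, reset run to 1
  Position 8 ('b'): new char, reset run to 1
  Position 9 ('b'): continues run of 'b', length=2
  Position 10 ('c'): new char, reset run to 1
  Position 11 ('c'): continues run of 'c', length=2
  Position 12 ('b'): new char, reset run to 1
Longest run: 'b' with length 3

3


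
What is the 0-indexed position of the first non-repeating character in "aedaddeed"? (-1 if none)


Input: aedaddeed
Character frequencies:
  'a': 2
  'd': 4
  'e': 3
Scanning left to right for freq == 1:
  Position 0 ('a'): freq=2, skip
  Position 1 ('e'): freq=3, skip
  Position 2 ('d'): freq=4, skip
  Position 3 ('a'): freq=2, skip
  Position 4 ('d'): freq=4, skip
  Position 5 ('d'): freq=4, skip
  Position 6 ('e'): freq=3, skip
  Position 7 ('e'): freq=3, skip
  Position 8 ('d'): freq=4, skip
  No unique character found => answer = -1

-1


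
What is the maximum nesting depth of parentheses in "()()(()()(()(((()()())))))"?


Input: "()()(()()(()(((()()())))))"
Tracking depth:
  Position 0 '(': depth becomes 1
  Position 1 ')': depth becomes 0
  Position 2 '(': depth becomes 1
  Position 3 ')': depth becomes 0
  Position 4 '(': depth becomes 1
  Position 5 '(': depth becomes 2
  Position 6 ')': depth becomes 1
  Position 7 '(': depth becomes 2
  Position 8 ')': depth becomes 1
  Position 9 '(': depth becomes 2
  Position 10 '(': depth becomes 3
  Position 11 ')': depth becomes 2
  Position 12 '(': depth becomes 3
  Position 13 '(': depth becomes 4
  Position 14 '(': depth becomes 5
  Position 15 '(': depth becomes 6
  Position 16 ')': depth becomes 5
  Position 17 '(': depth becomes 6
  Position 18 ')': depth becomes 5
  Position 19 '(': depth becomes 6
  Position 20 ')': depth becomes 5
  Position 21 ')': depth becomes 4
  Position 22 ')': depth becomes 3
  Position 23 ')': depth becomes 2
  Position 24 ')': depth becomes 1
  Position 25 ')': depth becomes 0
Maximum depth reached: 6

6


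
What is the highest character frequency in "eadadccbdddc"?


Input: eadadccbdddc
Character counts:
  'a': 2
  'b': 1
  'c': 3
  'd': 5
  'e': 1
Maximum frequency: 5

5


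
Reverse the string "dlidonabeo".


Input: dlidonabeo
Reading characters right to left:
  Position 9: 'o'
  Position 8: 'e'
  Position 7: 'b'
  Position 6: 'a'
  Position 5: 'n'
  Position 4: 'o'
  Position 3: 'd'
  Position 2: 'i'
  Position 1: 'l'
  Position 0: 'd'
Reversed: oebanodild

oebanodild


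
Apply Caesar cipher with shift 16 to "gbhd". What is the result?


Caesar cipher: shift "gbhd" by 16
  'g' (pos 6) + 16 = pos 22 = 'w'
  'b' (pos 1) + 16 = pos 17 = 'r'
  'h' (pos 7) + 16 = pos 23 = 'x'
  'd' (pos 3) + 16 = pos 19 = 't'
Result: wrxt

wrxt


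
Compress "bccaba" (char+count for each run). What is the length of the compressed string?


Input: bccaba
Runs:
  'b' x 1 => "b1"
  'c' x 2 => "c2"
  'a' x 1 => "a1"
  'b' x 1 => "b1"
  'a' x 1 => "a1"
Compressed: "b1c2a1b1a1"
Compressed length: 10

10


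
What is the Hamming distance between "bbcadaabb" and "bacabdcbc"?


Comparing "bbcadaabb" and "bacabdcbc" position by position:
  Position 0: 'b' vs 'b' => same
  Position 1: 'b' vs 'a' => differ
  Position 2: 'c' vs 'c' => same
  Position 3: 'a' vs 'a' => same
  Position 4: 'd' vs 'b' => differ
  Position 5: 'a' vs 'd' => differ
  Position 6: 'a' vs 'c' => differ
  Position 7: 'b' vs 'b' => same
  Position 8: 'b' vs 'c' => differ
Total differences (Hamming distance): 5

5


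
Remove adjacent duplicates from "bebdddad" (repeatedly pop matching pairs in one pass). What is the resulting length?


Input: bebdddad
Stack-based adjacent duplicate removal:
  Read 'b': push. Stack: b
  Read 'e': push. Stack: be
  Read 'b': push. Stack: beb
  Read 'd': push. Stack: bebd
  Read 'd': matches stack top 'd' => pop. Stack: beb
  Read 'd': push. Stack: bebd
  Read 'a': push. Stack: bebda
  Read 'd': push. Stack: bebdad
Final stack: "bebdad" (length 6)

6


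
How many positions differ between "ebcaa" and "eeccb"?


Comparing "ebcaa" and "eeccb" position by position:
  Position 0: 'e' vs 'e' => same
  Position 1: 'b' vs 'e' => DIFFER
  Position 2: 'c' vs 'c' => same
  Position 3: 'a' vs 'c' => DIFFER
  Position 4: 'a' vs 'b' => DIFFER
Positions that differ: 3

3
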